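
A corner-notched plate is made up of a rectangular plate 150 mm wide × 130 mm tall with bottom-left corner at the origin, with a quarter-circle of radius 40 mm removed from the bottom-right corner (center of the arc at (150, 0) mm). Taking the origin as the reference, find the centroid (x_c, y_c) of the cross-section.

x_c = 71.00 mm, y_c = 68.31 mm

Part | A | x̄ᵢ | ȳᵢ | A·x̄ᵢ | A·ȳᵢ
plate | 19500.00 | 75.00 | 65.00 | 1462500.00 | 1267500.00
removed quarter-circle | -1256.64 | 133.02 | 16.98 | -167162.23 | -21333.33
Σ | 18243.36 |  |  | 1295337.77 | 1246166.67
x_c = 1295337.77 / 18243.36 = 71.00 mm
y_c = 1246166.67 / 18243.36 = 68.31 mm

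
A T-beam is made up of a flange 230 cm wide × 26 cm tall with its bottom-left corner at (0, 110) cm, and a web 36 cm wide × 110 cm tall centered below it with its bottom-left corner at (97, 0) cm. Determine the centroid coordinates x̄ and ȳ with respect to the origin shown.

Part | A | x̄ᵢ | ȳᵢ | A·x̄ᵢ | A·ȳᵢ
web | 3960.00 | 115.00 | 55.00 | 455400.00 | 217800.00
flange | 5980.00 | 115.00 | 123.00 | 687700.00 | 735540.00
Σ | 9940.00 |  |  | 1143100.00 | 953340.00
x̄ = 1143100.00 / 9940.00 = 115.00 cm
ȳ = 953340.00 / 9940.00 = 95.91 cm

x̄ = 115.00 cm, ȳ = 95.91 cm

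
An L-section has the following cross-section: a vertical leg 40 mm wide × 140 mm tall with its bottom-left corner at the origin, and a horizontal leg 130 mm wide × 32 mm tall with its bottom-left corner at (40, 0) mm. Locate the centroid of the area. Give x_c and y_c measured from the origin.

x_c = 56.23 mm, y_c = 46.98 mm

vertical leg: A = 40 × 140 = 5600.00, centroid at (20.00, 70.00).
horizontal leg: A = 130 × 32 = 4160.00, centroid at (105.00, 16.00).
ΣA = 9760.00 mm²
ΣAx_c = (5600.00)(20.00) + (4160.00)(105.00) = 548800.00 mm³
ΣAy_c = (5600.00)(70.00) + (4160.00)(16.00) = 458560.00 mm³
x_c = 548800.00 / 9760.00 = 56.23 mm
y_c = 458560.00 / 9760.00 = 46.98 mm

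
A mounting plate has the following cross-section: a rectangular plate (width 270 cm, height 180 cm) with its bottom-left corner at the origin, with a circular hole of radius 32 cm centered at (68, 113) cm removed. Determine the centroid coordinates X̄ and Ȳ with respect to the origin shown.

plate: A = 270 × 180 = 48600.00, centroid at (135.00, 90.00).
hole: A = −π·32² = -3216.99, centroid at (68.00, 113.00).
ΣA = 45383.01 cm²
ΣAX̄ = (48600.00)(135.00) + (-3216.99)(68.00) = 6342244.62 cm³
ΣAȲ = (48600.00)(90.00) + (-3216.99)(113.00) = 4010480.03 cm³
X̄ = 6342244.62 / 45383.01 = 139.75 cm
Ȳ = 4010480.03 / 45383.01 = 88.37 cm

X̄ = 139.75 cm, Ȳ = 88.37 cm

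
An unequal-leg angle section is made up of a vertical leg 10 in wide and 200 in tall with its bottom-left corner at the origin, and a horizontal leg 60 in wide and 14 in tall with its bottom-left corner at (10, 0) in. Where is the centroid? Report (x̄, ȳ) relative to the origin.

vertical leg: A = 10 × 200 = 2000.00, centroid at (5.00, 100.00).
horizontal leg: A = 60 × 14 = 840.00, centroid at (40.00, 7.00).
ΣA = 2840.00 in², ΣAx̄ = 43600.00 in³, ΣAȳ = 205880.00 in³.
x̄ = 43600.00/2840.00 = 15.35 in; ȳ = 205880.00/2840.00 = 72.49 in.

x̄ = 15.35 in, ȳ = 72.49 in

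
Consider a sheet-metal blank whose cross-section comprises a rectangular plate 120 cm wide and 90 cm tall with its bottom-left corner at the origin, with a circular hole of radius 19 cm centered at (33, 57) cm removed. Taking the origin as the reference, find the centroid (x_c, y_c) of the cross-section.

x_c = 63.17 cm, y_c = 43.59 cm

Part | A | x̄ᵢ | ȳᵢ | A·x̄ᵢ | A·ȳᵢ
plate | 10800.00 | 60.00 | 45.00 | 648000.00 | 486000.00
hole | -1134.11 | 33.00 | 57.00 | -37425.79 | -64644.55
Σ | 9665.89 |  |  | 610574.21 | 421355.45
x_c = 610574.21 / 9665.89 = 63.17 cm
y_c = 421355.45 / 9665.89 = 43.59 cm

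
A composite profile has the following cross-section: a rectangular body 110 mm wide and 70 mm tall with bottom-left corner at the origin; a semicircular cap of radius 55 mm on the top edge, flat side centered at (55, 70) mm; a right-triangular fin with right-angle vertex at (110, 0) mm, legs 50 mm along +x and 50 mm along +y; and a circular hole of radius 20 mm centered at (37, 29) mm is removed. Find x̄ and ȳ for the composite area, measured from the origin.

rectangular body: A = 110 × 70 = 7700.00, centroid at (55.00, 35.00).
semicircular top: A = ½π·55² = 4751.66, centroid at (55.00, 93.34).
triangular fin: A = ½·50·50 = 1250.00, centroid at (126.67, 16.67).
hole: A = −π·20² = -1256.64, centroid at (37.00, 29.00).
ΣA = 12445.02 mm², ΣAx̄ = 796679.00 mm³, ΣAȳ = 697423.65 mm³.
x̄ = 796679.00/12445.02 = 64.02 mm; ȳ = 697423.65/12445.02 = 56.04 mm.

x̄ = 64.02 mm, ȳ = 56.04 mm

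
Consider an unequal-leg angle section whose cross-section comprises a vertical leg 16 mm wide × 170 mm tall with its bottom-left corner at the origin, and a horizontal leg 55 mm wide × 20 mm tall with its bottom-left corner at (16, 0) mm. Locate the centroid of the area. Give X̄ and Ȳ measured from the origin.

X̄ = 18.22 mm, Ȳ = 63.40 mm

vertical leg: A = 16 × 170 = 2720.00, centroid at (8.00, 85.00).
horizontal leg: A = 55 × 20 = 1100.00, centroid at (43.50, 10.00).
ΣA = 3820.00 mm²
ΣAX̄ = (2720.00)(8.00) + (1100.00)(43.50) = 69610.00 mm³
ΣAȲ = (2720.00)(85.00) + (1100.00)(10.00) = 242200.00 mm³
X̄ = 69610.00 / 3820.00 = 18.22 mm
Ȳ = 242200.00 / 3820.00 = 63.40 mm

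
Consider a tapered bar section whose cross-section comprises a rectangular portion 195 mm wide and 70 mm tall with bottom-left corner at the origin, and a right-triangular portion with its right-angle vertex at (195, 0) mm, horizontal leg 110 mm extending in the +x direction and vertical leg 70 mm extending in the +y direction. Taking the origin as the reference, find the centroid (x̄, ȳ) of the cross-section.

x̄ = 127.02 mm, ȳ = 32.43 mm

Part | A | x̄ᵢ | ȳᵢ | A·x̄ᵢ | A·ȳᵢ
rectangular portion | 13650.00 | 97.50 | 35.00 | 1330875.00 | 477750.00
triangular portion | 3850.00 | 231.67 | 23.33 | 891916.67 | 89833.33
Σ | 17500.00 |  |  | 2222791.67 | 567583.33
x̄ = 2222791.67 / 17500.00 = 127.02 mm
ȳ = 567583.33 / 17500.00 = 32.43 mm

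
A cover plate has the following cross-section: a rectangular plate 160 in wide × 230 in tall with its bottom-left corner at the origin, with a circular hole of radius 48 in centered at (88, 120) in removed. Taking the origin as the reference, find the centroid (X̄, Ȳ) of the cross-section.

plate: A = 160 × 230 = 36800.00, centroid at (80.00, 115.00).
hole: A = −π·48² = -7238.23, centroid at (88.00, 120.00).
ΣA = 29561.77 in², ΣAX̄ = 2307035.81 in³, ΣAȲ = 3363412.46 in³.
X̄ = 2307035.81/29561.77 = 78.04 in; Ȳ = 3363412.46/29561.77 = 113.78 in.

X̄ = 78.04 in, Ȳ = 113.78 in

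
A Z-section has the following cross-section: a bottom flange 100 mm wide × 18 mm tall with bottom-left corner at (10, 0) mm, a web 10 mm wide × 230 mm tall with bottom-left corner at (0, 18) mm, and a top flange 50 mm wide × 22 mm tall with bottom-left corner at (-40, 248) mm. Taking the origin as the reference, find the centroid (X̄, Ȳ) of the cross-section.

X̄ = 19.81 mm, Ȳ = 116.73 mm

bottom flange: A = 100 × 18 = 1800.00, centroid at (60.00, 9.00).
web: A = 10 × 230 = 2300.00, centroid at (5.00, 133.00).
top flange: A = 50 × 22 = 1100.00, centroid at (-15.00, 259.00).
ΣA = 5200.00 mm², ΣAX̄ = 103000.00 mm³, ΣAȲ = 607000.00 mm³.
X̄ = 103000.00/5200.00 = 19.81 mm; Ȳ = 607000.00/5200.00 = 116.73 mm.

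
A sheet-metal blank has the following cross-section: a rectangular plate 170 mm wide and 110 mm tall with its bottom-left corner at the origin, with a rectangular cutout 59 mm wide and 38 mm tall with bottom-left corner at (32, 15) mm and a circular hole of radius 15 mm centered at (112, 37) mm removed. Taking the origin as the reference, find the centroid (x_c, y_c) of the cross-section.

plate: A = 170 × 110 = 18700.00, centroid at (85.00, 55.00).
hole 1: A = −(59 × 38) = -2242.00, centroid at (61.50, 34.00).
hole 2: A = −π·15² = -706.86, centroid at (112.00, 37.00).
ΣA = 15751.14 mm², ΣAx_c = 1372448.87 mm³, ΣAy_c = 926118.24 mm³.
x_c = 1372448.87/15751.14 = 87.13 mm; y_c = 926118.24/15751.14 = 58.80 mm.

x_c = 87.13 mm, y_c = 58.80 mm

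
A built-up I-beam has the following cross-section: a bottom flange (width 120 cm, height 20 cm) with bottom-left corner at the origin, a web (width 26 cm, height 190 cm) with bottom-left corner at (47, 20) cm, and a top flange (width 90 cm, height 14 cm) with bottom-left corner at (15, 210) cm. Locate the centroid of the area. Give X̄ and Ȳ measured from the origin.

X̄ = 60.00 cm, Ȳ = 100.64 cm

bottom flange: A = 120 × 20 = 2400.00, centroid at (60.00, 10.00).
web: A = 26 × 190 = 4940.00, centroid at (60.00, 115.00).
top flange: A = 90 × 14 = 1260.00, centroid at (60.00, 217.00).
ΣA = 8600.00 cm²
ΣAX̄ = (2400.00)(60.00) + (4940.00)(60.00) + (1260.00)(60.00) = 516000.00 cm³
ΣAȲ = (2400.00)(10.00) + (4940.00)(115.00) + (1260.00)(217.00) = 865520.00 cm³
X̄ = 516000.00 / 8600.00 = 60.00 cm
Ȳ = 865520.00 / 8600.00 = 100.64 cm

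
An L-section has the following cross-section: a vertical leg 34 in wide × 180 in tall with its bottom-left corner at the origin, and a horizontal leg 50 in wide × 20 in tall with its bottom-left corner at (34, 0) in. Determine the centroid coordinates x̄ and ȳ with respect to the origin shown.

x̄ = 22.90 in, ȳ = 78.76 in

vertical leg: A = 34 × 180 = 6120.00, centroid at (17.00, 90.00).
horizontal leg: A = 50 × 20 = 1000.00, centroid at (59.00, 10.00).
ΣA = 7120.00 in², ΣAx̄ = 163040.00 in³, ΣAȳ = 560800.00 in³.
x̄ = 163040.00/7120.00 = 22.90 in; ȳ = 560800.00/7120.00 = 78.76 in.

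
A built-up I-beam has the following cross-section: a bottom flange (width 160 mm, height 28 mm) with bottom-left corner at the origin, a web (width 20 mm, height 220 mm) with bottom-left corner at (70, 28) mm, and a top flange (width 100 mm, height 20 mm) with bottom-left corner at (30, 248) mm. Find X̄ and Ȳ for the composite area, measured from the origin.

X̄ = 80.00 mm, Ȳ = 109.00 mm

Part | A | x̄ᵢ | ȳᵢ | A·x̄ᵢ | A·ȳᵢ
bottom flange | 4480.00 | 80.00 | 14.00 | 358400.00 | 62720.00
web | 4400.00 | 80.00 | 138.00 | 352000.00 | 607200.00
top flange | 2000.00 | 80.00 | 258.00 | 160000.00 | 516000.00
Σ | 10880.00 |  |  | 870400.00 | 1185920.00
X̄ = 870400.00 / 10880.00 = 80.00 mm
Ȳ = 1185920.00 / 10880.00 = 109.00 mm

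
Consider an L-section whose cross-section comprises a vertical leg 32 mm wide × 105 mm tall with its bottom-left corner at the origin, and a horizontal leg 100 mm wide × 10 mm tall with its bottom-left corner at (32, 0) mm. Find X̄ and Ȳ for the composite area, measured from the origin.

X̄ = 31.14 mm, Ȳ = 41.61 mm

Part | A | x̄ᵢ | ȳᵢ | A·x̄ᵢ | A·ȳᵢ
vertical leg | 3360.00 | 16.00 | 52.50 | 53760.00 | 176400.00
horizontal leg | 1000.00 | 82.00 | 5.00 | 82000.00 | 5000.00
Σ | 4360.00 |  |  | 135760.00 | 181400.00
X̄ = 135760.00 / 4360.00 = 31.14 mm
Ȳ = 181400.00 / 4360.00 = 41.61 mm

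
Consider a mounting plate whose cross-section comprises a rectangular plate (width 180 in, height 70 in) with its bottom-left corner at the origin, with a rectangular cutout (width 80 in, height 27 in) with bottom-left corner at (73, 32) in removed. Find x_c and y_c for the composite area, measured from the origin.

plate: A = 180 × 70 = 12600.00, centroid at (90.00, 35.00).
hole: A = −(80 × 27) = -2160.00, centroid at (113.00, 45.50).
ΣA = 10440.00 in²
ΣAx_c = (12600.00)(90.00) + (-2160.00)(113.00) = 889920.00 in³
ΣAy_c = (12600.00)(35.00) + (-2160.00)(45.50) = 342720.00 in³
x_c = 889920.00 / 10440.00 = 85.24 in
y_c = 342720.00 / 10440.00 = 32.83 in

x_c = 85.24 in, y_c = 32.83 in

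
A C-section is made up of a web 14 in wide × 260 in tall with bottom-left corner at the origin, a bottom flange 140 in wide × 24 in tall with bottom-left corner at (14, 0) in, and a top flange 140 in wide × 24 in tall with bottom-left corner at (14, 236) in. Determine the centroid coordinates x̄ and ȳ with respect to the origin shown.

x̄ = 56.95 in, ȳ = 130.00 in

web: A = 14 × 260 = 3640.00, centroid at (7.00, 130.00).
bottom flange: A = 140 × 24 = 3360.00, centroid at (84.00, 12.00).
top flange: A = 140 × 24 = 3360.00, centroid at (84.00, 248.00).
ΣA = 10360.00 in², ΣAx̄ = 589960.00 in³, ΣAȳ = 1346800.00 in³.
x̄ = 589960.00/10360.00 = 56.95 in; ȳ = 1346800.00/10360.00 = 130.00 in.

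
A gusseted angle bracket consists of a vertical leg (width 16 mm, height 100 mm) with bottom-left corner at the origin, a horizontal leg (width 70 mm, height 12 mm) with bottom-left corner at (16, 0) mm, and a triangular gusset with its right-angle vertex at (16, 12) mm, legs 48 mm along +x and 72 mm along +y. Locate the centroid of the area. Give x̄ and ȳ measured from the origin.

vertical leg: A = 16 × 100 = 1600.00, centroid at (8.00, 50.00).
horizontal leg: A = 70 × 12 = 840.00, centroid at (51.00, 6.00).
gusset: A = ½·48·72 = 1728.00, centroid at (32.00, 36.00).
ΣA = 4168.00 mm²
ΣAx̄ = (1600.00)(8.00) + (840.00)(51.00) + (1728.00)(32.00) = 110936.00 mm³
ΣAȳ = (1600.00)(50.00) + (840.00)(6.00) + (1728.00)(36.00) = 147248.00 mm³
x̄ = 110936.00 / 4168.00 = 26.62 mm
ȳ = 147248.00 / 4168.00 = 35.33 mm

x̄ = 26.62 mm, ȳ = 35.33 mm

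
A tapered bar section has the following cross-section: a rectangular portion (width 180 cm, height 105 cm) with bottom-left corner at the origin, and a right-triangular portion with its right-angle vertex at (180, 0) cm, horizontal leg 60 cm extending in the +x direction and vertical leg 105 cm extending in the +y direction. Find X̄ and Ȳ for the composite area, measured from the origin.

rectangular portion: A = 180 × 105 = 18900.00, centroid at (90.00, 52.50).
triangular portion: A = ½·60·105 = 3150.00, centroid at (200.00, 35.00).
ΣA = 22050.00 cm², ΣAX̄ = 2331000.00 cm³, ΣAȲ = 1102500.00 cm³.
X̄ = 2331000.00/22050.00 = 105.71 cm; Ȳ = 1102500.00/22050.00 = 50.00 cm.

X̄ = 105.71 cm, Ȳ = 50.00 cm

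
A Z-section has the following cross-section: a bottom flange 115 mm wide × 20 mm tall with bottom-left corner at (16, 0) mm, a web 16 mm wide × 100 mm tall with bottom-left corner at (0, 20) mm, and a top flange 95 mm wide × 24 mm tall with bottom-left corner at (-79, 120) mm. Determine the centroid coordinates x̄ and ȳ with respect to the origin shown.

x̄ = 17.80 mm, ȳ = 70.54 mm

bottom flange: A = 115 × 20 = 2300.00, centroid at (73.50, 10.00).
web: A = 16 × 100 = 1600.00, centroid at (8.00, 70.00).
top flange: A = 95 × 24 = 2280.00, centroid at (-31.50, 132.00).
ΣA = 6180.00 mm², ΣAx̄ = 110030.00 mm³, ΣAȳ = 435960.00 mm³.
x̄ = 110030.00/6180.00 = 17.80 mm; ȳ = 435960.00/6180.00 = 70.54 mm.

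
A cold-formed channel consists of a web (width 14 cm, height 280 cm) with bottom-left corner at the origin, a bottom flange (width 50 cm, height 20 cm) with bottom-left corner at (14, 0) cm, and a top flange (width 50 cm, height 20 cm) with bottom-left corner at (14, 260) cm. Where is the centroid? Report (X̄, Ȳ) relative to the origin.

X̄ = 17.81 cm, Ȳ = 140.00 cm

web: A = 14 × 280 = 3920.00, centroid at (7.00, 140.00).
bottom flange: A = 50 × 20 = 1000.00, centroid at (39.00, 10.00).
top flange: A = 50 × 20 = 1000.00, centroid at (39.00, 270.00).
ΣA = 5920.00 cm², ΣAX̄ = 105440.00 cm³, ΣAȲ = 828800.00 cm³.
X̄ = 105440.00/5920.00 = 17.81 cm; Ȳ = 828800.00/5920.00 = 140.00 cm.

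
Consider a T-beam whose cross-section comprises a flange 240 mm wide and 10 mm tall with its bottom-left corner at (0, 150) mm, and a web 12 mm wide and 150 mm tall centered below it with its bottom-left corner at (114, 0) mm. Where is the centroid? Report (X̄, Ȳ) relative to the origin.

web: A = 12 × 150 = 1800.00, centroid at (120.00, 75.00).
flange: A = 240 × 10 = 2400.00, centroid at (120.00, 155.00).
ΣA = 4200.00 mm², ΣAX̄ = 504000.00 mm³, ΣAȲ = 507000.00 mm³.
X̄ = 504000.00/4200.00 = 120.00 mm; Ȳ = 507000.00/4200.00 = 120.71 mm.

X̄ = 120.00 mm, Ȳ = 120.71 mm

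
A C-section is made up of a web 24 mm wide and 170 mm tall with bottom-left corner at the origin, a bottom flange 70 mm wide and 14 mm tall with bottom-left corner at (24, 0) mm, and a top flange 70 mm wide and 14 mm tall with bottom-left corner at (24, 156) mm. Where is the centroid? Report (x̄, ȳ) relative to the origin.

x̄ = 27.25 mm, ȳ = 85.00 mm

web: A = 24 × 170 = 4080.00, centroid at (12.00, 85.00).
bottom flange: A = 70 × 14 = 980.00, centroid at (59.00, 7.00).
top flange: A = 70 × 14 = 980.00, centroid at (59.00, 163.00).
ΣA = 6040.00 mm², ΣAx̄ = 164600.00 mm³, ΣAȳ = 513400.00 mm³.
x̄ = 164600.00/6040.00 = 27.25 mm; ȳ = 513400.00/6040.00 = 85.00 mm.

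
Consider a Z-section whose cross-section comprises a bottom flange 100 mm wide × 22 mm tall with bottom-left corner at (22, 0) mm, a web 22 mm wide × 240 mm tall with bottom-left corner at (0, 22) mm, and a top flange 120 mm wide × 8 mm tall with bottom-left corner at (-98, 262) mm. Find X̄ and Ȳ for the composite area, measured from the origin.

X̄ = 21.33 mm, Ȳ = 121.96 mm

bottom flange: A = 100 × 22 = 2200.00, centroid at (72.00, 11.00).
web: A = 22 × 240 = 5280.00, centroid at (11.00, 142.00).
top flange: A = 120 × 8 = 960.00, centroid at (-38.00, 266.00).
ΣA = 8440.00 mm²
ΣAX̄ = (2200.00)(72.00) + (5280.00)(11.00) + (960.00)(-38.00) = 180000.00 mm³
ΣAȲ = (2200.00)(11.00) + (5280.00)(142.00) + (960.00)(266.00) = 1029320.00 mm³
X̄ = 180000.00 / 8440.00 = 21.33 mm
Ȳ = 1029320.00 / 8440.00 = 121.96 mm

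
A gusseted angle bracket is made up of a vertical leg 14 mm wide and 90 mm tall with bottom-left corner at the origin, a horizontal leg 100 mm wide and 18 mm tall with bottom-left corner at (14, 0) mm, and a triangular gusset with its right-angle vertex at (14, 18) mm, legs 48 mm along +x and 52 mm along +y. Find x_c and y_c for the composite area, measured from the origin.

x_c = 37.48 mm, y_c = 27.16 mm

vertical leg: A = 14 × 90 = 1260.00, centroid at (7.00, 45.00).
horizontal leg: A = 100 × 18 = 1800.00, centroid at (64.00, 9.00).
gusset: A = ½·48·52 = 1248.00, centroid at (30.00, 35.33).
ΣA = 4308.00 mm², ΣAx_c = 161460.00 mm³, ΣAy_c = 116996.00 mm³.
x_c = 161460.00/4308.00 = 37.48 mm; y_c = 116996.00/4308.00 = 27.16 mm.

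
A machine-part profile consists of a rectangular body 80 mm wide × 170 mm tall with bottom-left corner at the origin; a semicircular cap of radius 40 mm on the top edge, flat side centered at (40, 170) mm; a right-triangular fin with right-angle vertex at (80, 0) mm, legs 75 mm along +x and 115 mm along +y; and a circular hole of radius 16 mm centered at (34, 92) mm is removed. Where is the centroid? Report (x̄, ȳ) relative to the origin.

x̄ = 54.53 mm, ȳ = 87.52 mm

rectangular body: A = 80 × 170 = 13600.00, centroid at (40.00, 85.00).
semicircular top: A = ½π·40² = 2513.27, centroid at (40.00, 186.98).
triangular fin: A = ½·75·115 = 4312.50, centroid at (105.00, 38.33).
hole: A = −π·16² = -804.25, centroid at (34.00, 92.00).
ΣA = 19621.53 mm²
ΣAx̄ = (13600.00)(40.00) + (2513.27)(40.00) + (4312.50)(105.00) + (-804.25)(34.00) = 1069999.04 mm³
ΣAȳ = (13600.00)(85.00) + (2513.27)(186.98) + (4312.50)(38.33) + (-804.25)(92.00) = 1717244.98 mm³
x̄ = 1069999.04 / 19621.53 = 54.53 mm
ȳ = 1717244.98 / 19621.53 = 87.52 mm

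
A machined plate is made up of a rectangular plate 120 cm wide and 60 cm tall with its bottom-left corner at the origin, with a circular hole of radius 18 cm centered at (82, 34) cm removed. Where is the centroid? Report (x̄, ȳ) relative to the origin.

Part | A | x̄ᵢ | ȳᵢ | A·x̄ᵢ | A·ȳᵢ
plate | 7200.00 | 60.00 | 30.00 | 432000.00 | 216000.00
hole | -1017.88 | 82.00 | 34.00 | -83465.83 | -34607.78
Σ | 6182.12 |  |  | 348534.17 | 181392.22
x̄ = 348534.17 / 6182.12 = 56.38 cm
ȳ = 181392.22 / 6182.12 = 29.34 cm

x̄ = 56.38 cm, ȳ = 29.34 cm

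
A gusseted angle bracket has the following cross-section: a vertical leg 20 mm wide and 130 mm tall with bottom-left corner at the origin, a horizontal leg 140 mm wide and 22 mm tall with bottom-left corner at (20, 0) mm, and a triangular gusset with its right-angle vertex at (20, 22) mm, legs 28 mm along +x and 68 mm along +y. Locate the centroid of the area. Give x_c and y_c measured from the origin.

vertical leg: A = 20 × 130 = 2600.00, centroid at (10.00, 65.00).
horizontal leg: A = 140 × 22 = 3080.00, centroid at (90.00, 11.00).
gusset: A = ½·28·68 = 952.00, centroid at (29.33, 44.67).
ΣA = 6632.00 mm²
ΣAx_c = (2600.00)(10.00) + (3080.00)(90.00) + (952.00)(29.33) = 331125.33 mm³
ΣAy_c = (2600.00)(65.00) + (3080.00)(11.00) + (952.00)(44.67) = 245402.67 mm³
x_c = 331125.33 / 6632.00 = 49.93 mm
y_c = 245402.67 / 6632.00 = 37.00 mm

x_c = 49.93 mm, y_c = 37.00 mm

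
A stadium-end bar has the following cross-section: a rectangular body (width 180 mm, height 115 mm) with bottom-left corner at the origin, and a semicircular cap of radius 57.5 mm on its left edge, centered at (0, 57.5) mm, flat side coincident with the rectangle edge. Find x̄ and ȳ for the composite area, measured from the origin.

Part | A | x̄ᵢ | ȳᵢ | A·x̄ᵢ | A·ȳᵢ
rectangular body | 20700.00 | 90.00 | 57.50 | 1863000.00 | 1190250.00
semicircular end | 5193.45 | -24.40 | 57.50 | -126739.58 | 298623.11
Σ | 25893.45 |  |  | 1736260.42 | 1488873.11
x̄ = 1736260.42 / 25893.45 = 67.05 mm
ȳ = 1488873.11 / 25893.45 = 57.50 mm

x̄ = 67.05 mm, ȳ = 57.50 mm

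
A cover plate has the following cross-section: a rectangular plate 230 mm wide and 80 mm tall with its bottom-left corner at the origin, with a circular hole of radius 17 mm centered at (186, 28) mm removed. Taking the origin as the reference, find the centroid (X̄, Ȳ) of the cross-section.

plate: A = 230 × 80 = 18400.00, centroid at (115.00, 40.00).
hole: A = −π·17² = -907.92, centroid at (186.00, 28.00).
ΣA = 17492.08 mm²
ΣAX̄ = (18400.00)(115.00) + (-907.92)(186.00) = 1947126.83 mm³
ΣAȲ = (18400.00)(40.00) + (-907.92)(28.00) = 710578.23 mm³
X̄ = 1947126.83 / 17492.08 = 111.31 mm
Ȳ = 710578.23 / 17492.08 = 40.62 mm

X̄ = 111.31 mm, Ȳ = 40.62 mm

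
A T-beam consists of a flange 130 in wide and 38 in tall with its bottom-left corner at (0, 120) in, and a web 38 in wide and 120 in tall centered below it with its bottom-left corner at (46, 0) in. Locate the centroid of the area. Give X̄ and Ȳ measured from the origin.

Part | A | x̄ᵢ | ȳᵢ | A·x̄ᵢ | A·ȳᵢ
web | 4560.00 | 65.00 | 60.00 | 296400.00 | 273600.00
flange | 4940.00 | 65.00 | 139.00 | 321100.00 | 686660.00
Σ | 9500.00 |  |  | 617500.00 | 960260.00
X̄ = 617500.00 / 9500.00 = 65.00 in
Ȳ = 960260.00 / 9500.00 = 101.08 in

X̄ = 65.00 in, Ȳ = 101.08 in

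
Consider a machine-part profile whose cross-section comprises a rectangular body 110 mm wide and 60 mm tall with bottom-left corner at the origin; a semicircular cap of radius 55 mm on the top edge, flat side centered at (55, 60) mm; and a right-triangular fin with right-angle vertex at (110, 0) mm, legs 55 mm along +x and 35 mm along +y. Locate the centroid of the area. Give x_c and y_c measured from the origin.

x_c = 60.73 mm, y_c = 49.15 mm

Part | A | x̄ᵢ | ȳᵢ | A·x̄ᵢ | A·ȳᵢ
rectangular body | 6600.00 | 55.00 | 30.00 | 363000.00 | 198000.00
semicircular top | 4751.66 | 55.00 | 83.34 | 261341.24 | 396016.20
triangular fin | 962.50 | 128.33 | 11.67 | 123520.83 | 11229.17
Σ | 12314.16 |  |  | 747862.07 | 605245.37
x_c = 747862.07 / 12314.16 = 60.73 mm
y_c = 605245.37 / 12314.16 = 49.15 mm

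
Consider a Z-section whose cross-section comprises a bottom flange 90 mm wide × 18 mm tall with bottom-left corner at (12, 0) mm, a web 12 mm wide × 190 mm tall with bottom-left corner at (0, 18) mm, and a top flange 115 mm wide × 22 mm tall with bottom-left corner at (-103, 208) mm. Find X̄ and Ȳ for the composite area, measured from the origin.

bottom flange: A = 90 × 18 = 1620.00, centroid at (57.00, 9.00).
web: A = 12 × 190 = 2280.00, centroid at (6.00, 113.00).
top flange: A = 115 × 22 = 2530.00, centroid at (-45.50, 219.00).
ΣA = 6430.00 mm²
ΣAX̄ = (1620.00)(57.00) + (2280.00)(6.00) + (2530.00)(-45.50) = -9095.00 mm³
ΣAȲ = (1620.00)(9.00) + (2280.00)(113.00) + (2530.00)(219.00) = 826290.00 mm³
X̄ = -9095.00 / 6430.00 = -1.41 mm
Ȳ = 826290.00 / 6430.00 = 128.51 mm

X̄ = -1.41 mm, Ȳ = 128.51 mm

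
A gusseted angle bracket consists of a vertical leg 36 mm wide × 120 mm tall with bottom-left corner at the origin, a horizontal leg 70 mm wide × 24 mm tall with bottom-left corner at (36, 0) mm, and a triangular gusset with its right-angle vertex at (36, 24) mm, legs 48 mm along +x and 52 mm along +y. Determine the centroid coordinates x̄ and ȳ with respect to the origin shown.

x̄ = 36.14 mm, ȳ = 45.66 mm

Part | A | x̄ᵢ | ȳᵢ | A·x̄ᵢ | A·ȳᵢ
vertical leg | 4320.00 | 18.00 | 60.00 | 77760.00 | 259200.00
horizontal leg | 1680.00 | 71.00 | 12.00 | 119280.00 | 20160.00
gusset | 1248.00 | 52.00 | 41.33 | 64896.00 | 51584.00
Σ | 7248.00 |  |  | 261936.00 | 330944.00
x̄ = 261936.00 / 7248.00 = 36.14 mm
ȳ = 330944.00 / 7248.00 = 45.66 mm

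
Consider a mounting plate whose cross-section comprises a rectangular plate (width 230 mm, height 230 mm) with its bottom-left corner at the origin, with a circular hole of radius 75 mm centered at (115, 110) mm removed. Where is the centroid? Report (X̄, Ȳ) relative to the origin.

X̄ = 115.00 mm, Ȳ = 117.51 mm

Part | A | x̄ᵢ | ȳᵢ | A·x̄ᵢ | A·ȳᵢ
plate | 52900.00 | 115.00 | 115.00 | 6083500.00 | 6083500.00
hole | -17671.46 | 115.00 | 110.00 | -2032217.75 | -1943860.45
Σ | 35228.54 |  |  | 4051282.25 | 4139639.55
X̄ = 4051282.25 / 35228.54 = 115.00 mm
Ȳ = 4139639.55 / 35228.54 = 117.51 mm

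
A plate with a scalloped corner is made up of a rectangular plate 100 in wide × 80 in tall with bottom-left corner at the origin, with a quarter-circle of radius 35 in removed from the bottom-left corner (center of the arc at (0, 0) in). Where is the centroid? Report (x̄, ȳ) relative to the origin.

plate: A = 100 × 80 = 8000.00, centroid at (50.00, 40.00).
removed quarter-circle: A = −¼π·35² = -962.11, centroid at (14.85, 14.85).
ΣA = 7037.89 in²
ΣAx̄ = (8000.00)(50.00) + (-962.11)(14.85) = 385708.33 in³
ΣAȳ = (8000.00)(40.00) + (-962.11)(14.85) = 305708.33 in³
x̄ = 385708.33 / 7037.89 = 54.80 in
ȳ = 305708.33 / 7037.89 = 43.44 in

x̄ = 54.80 in, ȳ = 43.44 in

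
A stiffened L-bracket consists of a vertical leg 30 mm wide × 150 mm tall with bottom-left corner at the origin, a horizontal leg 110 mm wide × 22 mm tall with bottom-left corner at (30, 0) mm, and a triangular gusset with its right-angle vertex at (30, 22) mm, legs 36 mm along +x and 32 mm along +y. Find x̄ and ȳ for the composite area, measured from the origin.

vertical leg: A = 30 × 150 = 4500.00, centroid at (15.00, 75.00).
horizontal leg: A = 110 × 22 = 2420.00, centroid at (85.00, 11.00).
gusset: A = ½·36·32 = 576.00, centroid at (42.00, 32.67).
ΣA = 7496.00 mm²
ΣAx̄ = (4500.00)(15.00) + (2420.00)(85.00) + (576.00)(42.00) = 297392.00 mm³
ΣAȳ = (4500.00)(75.00) + (2420.00)(11.00) + (576.00)(32.67) = 382936.00 mm³
x̄ = 297392.00 / 7496.00 = 39.67 mm
ȳ = 382936.00 / 7496.00 = 51.09 mm

x̄ = 39.67 mm, ȳ = 51.09 mm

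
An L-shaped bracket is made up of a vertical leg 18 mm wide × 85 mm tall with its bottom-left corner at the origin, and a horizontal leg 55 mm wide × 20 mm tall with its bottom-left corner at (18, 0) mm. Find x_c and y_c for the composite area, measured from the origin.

x_c = 24.27 mm, y_c = 28.91 mm

Part | A | x̄ᵢ | ȳᵢ | A·x̄ᵢ | A·ȳᵢ
vertical leg | 1530.00 | 9.00 | 42.50 | 13770.00 | 65025.00
horizontal leg | 1100.00 | 45.50 | 10.00 | 50050.00 | 11000.00
Σ | 2630.00 |  |  | 63820.00 | 76025.00
x_c = 63820.00 / 2630.00 = 24.27 mm
y_c = 76025.00 / 2630.00 = 28.91 mm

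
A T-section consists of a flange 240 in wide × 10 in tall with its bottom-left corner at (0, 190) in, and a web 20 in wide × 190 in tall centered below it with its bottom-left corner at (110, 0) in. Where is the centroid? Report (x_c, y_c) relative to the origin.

Part | A | x̄ᵢ | ȳᵢ | A·x̄ᵢ | A·ȳᵢ
web | 3800.00 | 120.00 | 95.00 | 456000.00 | 361000.00
flange | 2400.00 | 120.00 | 195.00 | 288000.00 | 468000.00
Σ | 6200.00 |  |  | 744000.00 | 829000.00
x_c = 744000.00 / 6200.00 = 120.00 in
y_c = 829000.00 / 6200.00 = 133.71 in

x_c = 120.00 in, y_c = 133.71 in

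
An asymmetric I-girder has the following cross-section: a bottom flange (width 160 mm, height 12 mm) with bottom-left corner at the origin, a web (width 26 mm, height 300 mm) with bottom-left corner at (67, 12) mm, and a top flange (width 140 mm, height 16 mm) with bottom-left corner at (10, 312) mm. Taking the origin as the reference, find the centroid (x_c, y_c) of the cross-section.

bottom flange: A = 160 × 12 = 1920.00, centroid at (80.00, 6.00).
web: A = 26 × 300 = 7800.00, centroid at (80.00, 162.00).
top flange: A = 140 × 16 = 2240.00, centroid at (80.00, 320.00).
ΣA = 11960.00 mm²
ΣAx_c = (1920.00)(80.00) + (7800.00)(80.00) + (2240.00)(80.00) = 956800.00 mm³
ΣAy_c = (1920.00)(6.00) + (7800.00)(162.00) + (2240.00)(320.00) = 1991920.00 mm³
x_c = 956800.00 / 11960.00 = 80.00 mm
y_c = 1991920.00 / 11960.00 = 166.55 mm

x_c = 80.00 mm, y_c = 166.55 mm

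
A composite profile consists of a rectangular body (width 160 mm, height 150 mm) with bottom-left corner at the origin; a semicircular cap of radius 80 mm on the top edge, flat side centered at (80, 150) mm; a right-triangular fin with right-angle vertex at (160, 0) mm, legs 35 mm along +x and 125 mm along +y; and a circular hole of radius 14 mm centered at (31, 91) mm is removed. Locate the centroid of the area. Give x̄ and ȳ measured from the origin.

x̄ = 86.48 mm, ȳ = 103.42 mm

Part | A | x̄ᵢ | ȳᵢ | A·x̄ᵢ | A·ȳᵢ
rectangular body | 24000.00 | 80.00 | 75.00 | 1920000.00 | 1800000.00
semicircular top | 10053.10 | 80.00 | 183.95 | 804247.72 | 1849297.81
triangular fin | 2187.50 | 171.67 | 41.67 | 375520.83 | 91145.83
hole | -615.75 | 31.00 | 91.00 | -19088.32 | -56033.45
Σ | 35624.84 |  |  | 3080680.24 | 3684410.19
x̄ = 3080680.24 / 35624.84 = 86.48 mm
ȳ = 3684410.19 / 35624.84 = 103.42 mm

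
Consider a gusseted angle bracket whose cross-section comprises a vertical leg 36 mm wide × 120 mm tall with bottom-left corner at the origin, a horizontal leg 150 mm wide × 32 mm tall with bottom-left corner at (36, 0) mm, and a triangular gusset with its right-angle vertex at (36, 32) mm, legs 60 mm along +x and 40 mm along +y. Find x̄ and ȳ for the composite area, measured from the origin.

vertical leg: A = 36 × 120 = 4320.00, centroid at (18.00, 60.00).
horizontal leg: A = 150 × 32 = 4800.00, centroid at (111.00, 16.00).
gusset: A = ½·60·40 = 1200.00, centroid at (56.00, 45.33).
ΣA = 10320.00 mm²
ΣAx̄ = (4320.00)(18.00) + (4800.00)(111.00) + (1200.00)(56.00) = 677760.00 mm³
ΣAȳ = (4320.00)(60.00) + (4800.00)(16.00) + (1200.00)(45.33) = 390400.00 mm³
x̄ = 677760.00 / 10320.00 = 65.67 mm
ȳ = 390400.00 / 10320.00 = 37.83 mm

x̄ = 65.67 mm, ȳ = 37.83 mm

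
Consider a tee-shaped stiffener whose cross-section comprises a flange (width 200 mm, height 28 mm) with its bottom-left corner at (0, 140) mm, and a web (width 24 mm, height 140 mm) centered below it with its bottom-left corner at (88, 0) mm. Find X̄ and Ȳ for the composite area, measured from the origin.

web: A = 24 × 140 = 3360.00, centroid at (100.00, 70.00).
flange: A = 200 × 28 = 5600.00, centroid at (100.00, 154.00).
ΣA = 8960.00 mm²
ΣAX̄ = (3360.00)(100.00) + (5600.00)(100.00) = 896000.00 mm³
ΣAȲ = (3360.00)(70.00) + (5600.00)(154.00) = 1097600.00 mm³
X̄ = 896000.00 / 8960.00 = 100.00 mm
Ȳ = 1097600.00 / 8960.00 = 122.50 mm

X̄ = 100.00 mm, Ȳ = 122.50 mm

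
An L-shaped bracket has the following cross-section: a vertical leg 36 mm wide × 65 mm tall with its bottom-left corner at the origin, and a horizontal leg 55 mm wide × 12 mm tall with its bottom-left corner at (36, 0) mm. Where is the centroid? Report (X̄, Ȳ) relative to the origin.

X̄ = 28.01 mm, Ȳ = 26.67 mm

vertical leg: A = 36 × 65 = 2340.00, centroid at (18.00, 32.50).
horizontal leg: A = 55 × 12 = 660.00, centroid at (63.50, 6.00).
ΣA = 3000.00 mm², ΣAX̄ = 84030.00 mm³, ΣAȲ = 80010.00 mm³.
X̄ = 84030.00/3000.00 = 28.01 mm; Ȳ = 80010.00/3000.00 = 26.67 mm.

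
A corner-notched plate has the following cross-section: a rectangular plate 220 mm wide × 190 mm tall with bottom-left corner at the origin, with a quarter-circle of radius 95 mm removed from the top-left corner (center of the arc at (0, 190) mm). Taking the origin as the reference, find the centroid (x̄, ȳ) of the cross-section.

plate: A = 220 × 190 = 41800.00, centroid at (110.00, 95.00).
removed quarter-circle: A = −¼π·95² = -7088.22, centroid at (40.32, 149.68).
ΣA = 34711.78 mm²
ΣAx̄ = (41800.00)(110.00) + (-7088.22)(40.32) = 4312208.33 mm³
ΣAȳ = (41800.00)(95.00) + (-7088.22)(149.68) = 2910030.17 mm³
x̄ = 4312208.33 / 34711.78 = 124.23 mm
ȳ = 2910030.17 / 34711.78 = 83.83 mm

x̄ = 124.23 mm, ȳ = 83.83 mm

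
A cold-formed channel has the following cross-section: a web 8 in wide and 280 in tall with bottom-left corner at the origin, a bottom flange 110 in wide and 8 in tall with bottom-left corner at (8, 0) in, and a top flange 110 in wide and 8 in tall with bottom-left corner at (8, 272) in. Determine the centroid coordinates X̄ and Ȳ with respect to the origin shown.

web: A = 8 × 280 = 2240.00, centroid at (4.00, 140.00).
bottom flange: A = 110 × 8 = 880.00, centroid at (63.00, 4.00).
top flange: A = 110 × 8 = 880.00, centroid at (63.00, 276.00).
ΣA = 4000.00 in²
ΣAX̄ = (2240.00)(4.00) + (880.00)(63.00) + (880.00)(63.00) = 119840.00 in³
ΣAȲ = (2240.00)(140.00) + (880.00)(4.00) + (880.00)(276.00) = 560000.00 in³
X̄ = 119840.00 / 4000.00 = 29.96 in
Ȳ = 560000.00 / 4000.00 = 140.00 in

X̄ = 29.96 in, Ȳ = 140.00 in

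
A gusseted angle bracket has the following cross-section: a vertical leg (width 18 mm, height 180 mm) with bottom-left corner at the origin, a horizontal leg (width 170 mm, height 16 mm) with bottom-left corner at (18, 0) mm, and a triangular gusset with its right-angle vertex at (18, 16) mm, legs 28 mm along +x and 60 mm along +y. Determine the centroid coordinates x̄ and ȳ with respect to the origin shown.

vertical leg: A = 18 × 180 = 3240.00, centroid at (9.00, 90.00).
horizontal leg: A = 170 × 16 = 2720.00, centroid at (103.00, 8.00).
gusset: A = ½·28·60 = 840.00, centroid at (27.33, 36.00).
ΣA = 6800.00 mm²
ΣAx̄ = (3240.00)(9.00) + (2720.00)(103.00) + (840.00)(27.33) = 332280.00 mm³
ΣAȳ = (3240.00)(90.00) + (2720.00)(8.00) + (840.00)(36.00) = 343600.00 mm³
x̄ = 332280.00 / 6800.00 = 48.86 mm
ȳ = 343600.00 / 6800.00 = 50.53 mm

x̄ = 48.86 mm, ȳ = 50.53 mm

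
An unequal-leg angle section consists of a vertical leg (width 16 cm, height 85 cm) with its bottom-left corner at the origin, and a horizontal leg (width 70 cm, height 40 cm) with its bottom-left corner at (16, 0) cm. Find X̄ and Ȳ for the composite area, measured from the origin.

X̄ = 36.94 cm, Ȳ = 27.36 cm

Part | A | x̄ᵢ | ȳᵢ | A·x̄ᵢ | A·ȳᵢ
vertical leg | 1360.00 | 8.00 | 42.50 | 10880.00 | 57800.00
horizontal leg | 2800.00 | 51.00 | 20.00 | 142800.00 | 56000.00
Σ | 4160.00 |  |  | 153680.00 | 113800.00
X̄ = 153680.00 / 4160.00 = 36.94 cm
Ȳ = 113800.00 / 4160.00 = 27.36 cm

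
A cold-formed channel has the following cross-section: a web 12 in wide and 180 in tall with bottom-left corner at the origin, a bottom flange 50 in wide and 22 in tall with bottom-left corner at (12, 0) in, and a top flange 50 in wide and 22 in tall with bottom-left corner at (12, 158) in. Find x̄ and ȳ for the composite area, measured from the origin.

x̄ = 21.64 in, ȳ = 90.00 in

web: A = 12 × 180 = 2160.00, centroid at (6.00, 90.00).
bottom flange: A = 50 × 22 = 1100.00, centroid at (37.00, 11.00).
top flange: A = 50 × 22 = 1100.00, centroid at (37.00, 169.00).
ΣA = 4360.00 in², ΣAx̄ = 94360.00 in³, ΣAȳ = 392400.00 in³.
x̄ = 94360.00/4360.00 = 21.64 in; ȳ = 392400.00/4360.00 = 90.00 in.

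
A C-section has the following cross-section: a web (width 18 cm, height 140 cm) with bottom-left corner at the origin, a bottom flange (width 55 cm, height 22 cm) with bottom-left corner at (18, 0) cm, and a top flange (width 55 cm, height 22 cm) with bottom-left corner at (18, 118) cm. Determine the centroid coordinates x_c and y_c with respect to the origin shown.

Part | A | x̄ᵢ | ȳᵢ | A·x̄ᵢ | A·ȳᵢ
web | 2520.00 | 9.00 | 70.00 | 22680.00 | 176400.00
bottom flange | 1210.00 | 45.50 | 11.00 | 55055.00 | 13310.00
top flange | 1210.00 | 45.50 | 129.00 | 55055.00 | 156090.00
Σ | 4940.00 |  |  | 132790.00 | 345800.00
x_c = 132790.00 / 4940.00 = 26.88 cm
y_c = 345800.00 / 4940.00 = 70.00 cm

x_c = 26.88 cm, y_c = 70.00 cm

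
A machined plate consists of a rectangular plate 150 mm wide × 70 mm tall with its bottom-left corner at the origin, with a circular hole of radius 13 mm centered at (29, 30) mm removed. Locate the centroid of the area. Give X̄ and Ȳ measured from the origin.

X̄ = 77.45 mm, Ȳ = 35.27 mm

plate: A = 150 × 70 = 10500.00, centroid at (75.00, 35.00).
hole: A = −π·13² = -530.93, centroid at (29.00, 30.00).
ΣA = 9969.07 mm², ΣAX̄ = 772103.05 mm³, ΣAȲ = 351572.13 mm³.
X̄ = 772103.05/9969.07 = 77.45 mm; Ȳ = 351572.13/9969.07 = 35.27 mm.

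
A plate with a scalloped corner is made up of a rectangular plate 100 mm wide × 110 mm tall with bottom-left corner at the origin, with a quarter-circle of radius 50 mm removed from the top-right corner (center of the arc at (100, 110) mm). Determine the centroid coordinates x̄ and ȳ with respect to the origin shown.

x̄ = 43.75 mm, ȳ = 47.66 mm

Part | A | x̄ᵢ | ȳᵢ | A·x̄ᵢ | A·ȳᵢ
plate | 11000.00 | 50.00 | 55.00 | 550000.00 | 605000.00
removed quarter-circle | -1963.50 | 78.78 | 88.78 | -154682.87 | -174317.83
Σ | 9036.50 |  |  | 395317.13 | 430682.17
x̄ = 395317.13 / 9036.50 = 43.75 mm
ȳ = 430682.17 / 9036.50 = 47.66 mm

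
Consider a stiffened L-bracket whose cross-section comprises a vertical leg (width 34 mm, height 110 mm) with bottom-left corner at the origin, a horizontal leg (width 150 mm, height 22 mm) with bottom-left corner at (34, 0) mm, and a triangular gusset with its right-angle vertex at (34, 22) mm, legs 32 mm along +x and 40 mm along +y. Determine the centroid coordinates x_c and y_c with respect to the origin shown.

x_c = 58.84 mm, y_c = 34.45 mm

Part | A | x̄ᵢ | ȳᵢ | A·x̄ᵢ | A·ȳᵢ
vertical leg | 3740.00 | 17.00 | 55.00 | 63580.00 | 205700.00
horizontal leg | 3300.00 | 109.00 | 11.00 | 359700.00 | 36300.00
gusset | 640.00 | 44.67 | 35.33 | 28586.67 | 22613.33
Σ | 7680.00 |  |  | 451866.67 | 264613.33
x_c = 451866.67 / 7680.00 = 58.84 mm
y_c = 264613.33 / 7680.00 = 34.45 mm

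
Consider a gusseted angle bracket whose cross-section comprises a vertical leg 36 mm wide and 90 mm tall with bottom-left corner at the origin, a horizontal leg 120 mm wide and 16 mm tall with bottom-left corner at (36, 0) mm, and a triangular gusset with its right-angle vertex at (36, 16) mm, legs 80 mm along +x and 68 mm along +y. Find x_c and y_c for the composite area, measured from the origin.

x_c = 52.42 mm, y_c = 33.80 mm

vertical leg: A = 36 × 90 = 3240.00, centroid at (18.00, 45.00).
horizontal leg: A = 120 × 16 = 1920.00, centroid at (96.00, 8.00).
gusset: A = ½·80·68 = 2720.00, centroid at (62.67, 38.67).
ΣA = 7880.00 mm², ΣAx_c = 413093.33 mm³, ΣAy_c = 266333.33 mm³.
x_c = 413093.33/7880.00 = 52.42 mm; y_c = 266333.33/7880.00 = 33.80 mm.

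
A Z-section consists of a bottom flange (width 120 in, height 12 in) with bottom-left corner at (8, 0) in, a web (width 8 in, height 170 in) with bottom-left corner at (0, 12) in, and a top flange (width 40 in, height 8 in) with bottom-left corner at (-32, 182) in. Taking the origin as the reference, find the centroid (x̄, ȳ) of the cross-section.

x̄ = 31.90 in, ȳ = 64.13 in

Part | A | x̄ᵢ | ȳᵢ | A·x̄ᵢ | A·ȳᵢ
bottom flange | 1440.00 | 68.00 | 6.00 | 97920.00 | 8640.00
web | 1360.00 | 4.00 | 97.00 | 5440.00 | 131920.00
top flange | 320.00 | -12.00 | 186.00 | -3840.00 | 59520.00
Σ | 3120.00 |  |  | 99520.00 | 200080.00
x̄ = 99520.00 / 3120.00 = 31.90 in
ȳ = 200080.00 / 3120.00 = 64.13 in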